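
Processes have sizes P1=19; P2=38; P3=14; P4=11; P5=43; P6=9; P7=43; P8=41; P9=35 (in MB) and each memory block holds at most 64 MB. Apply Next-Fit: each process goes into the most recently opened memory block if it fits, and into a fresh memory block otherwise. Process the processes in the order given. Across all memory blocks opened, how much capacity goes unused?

131

memory block 1: place P1 (19 MB), 45 MB left
memory block 1: place P2 (38 MB), 7 MB left
memory block 2: place P3 (14 MB), 50 MB left
memory block 2: place P4 (11 MB), 39 MB left
memory block 3: place P5 (43 MB), 21 MB left
memory block 3: place P6 (9 MB), 12 MB left
memory block 4: place P7 (43 MB), 21 MB left
memory block 5: place P8 (41 MB), 23 MB left
memory block 6: place P9 (35 MB), 29 MB left
6 memory blocks × 64 MB = 384 MB; used 253 MB; unused 131 MB.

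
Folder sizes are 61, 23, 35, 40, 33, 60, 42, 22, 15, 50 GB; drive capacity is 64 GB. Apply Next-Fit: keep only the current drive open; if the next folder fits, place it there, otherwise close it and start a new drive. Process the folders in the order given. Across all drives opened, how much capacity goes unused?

drive 1: place 61 GB, 3 GB left
drive 2: place 23 GB, 41 GB left
drive 2: place 35 GB, 6 GB left
drive 3: place 40 GB, 24 GB left
drive 4: place 33 GB, 31 GB left
drive 5: place 60 GB, 4 GB left
drive 6: place 42 GB, 22 GB left
drive 6: place 22 GB, 0 GB left
drive 7: place 15 GB, 49 GB left
drive 8: place 50 GB, 14 GB left
8 drives × 64 GB = 512 GB; used 381 GB; unused 131 GB.

131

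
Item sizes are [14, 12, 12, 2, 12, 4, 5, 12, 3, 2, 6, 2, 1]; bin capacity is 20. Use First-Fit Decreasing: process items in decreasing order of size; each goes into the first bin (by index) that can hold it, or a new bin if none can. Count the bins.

5

Sorted descending: 14, 12, 12, 12, 12, 6, 5, 4, 3, 2, 2, 2, 1.
bin 1: place 14, 6 left
bin 2: place 12, 8 left
bin 3: place 12, 8 left
bin 4: place 12, 8 left
bin 5: place 12, 8 left
bin 1: place 6, 0 left
bin 2: place 5, 3 left
bin 3: place 4, 4 left
bin 2: place 3, 0 left
bin 3: place 2, 2 left
bin 3: place 2, 0 left
bin 4: place 2, 6 left
bin 4: place 1, 5 left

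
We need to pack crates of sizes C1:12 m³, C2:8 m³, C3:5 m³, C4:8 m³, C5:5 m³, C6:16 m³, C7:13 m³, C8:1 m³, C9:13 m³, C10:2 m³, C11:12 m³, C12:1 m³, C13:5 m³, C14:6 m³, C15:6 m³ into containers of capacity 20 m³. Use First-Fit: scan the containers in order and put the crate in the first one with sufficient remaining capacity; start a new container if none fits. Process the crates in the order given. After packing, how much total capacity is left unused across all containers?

7

C1 (12 m³) → container 1 (remaining 8 m³)
C2 (8 m³) → container 1 (remaining 0 m³)
C3 (5 m³) → container 2 (remaining 15 m³)
C4 (8 m³) → container 2 (remaining 7 m³)
C5 (5 m³) → container 2 (remaining 2 m³)
C6 (16 m³) → container 3 (remaining 4 m³)
C7 (13 m³) → container 4 (remaining 7 m³)
C8 (1 m³) → container 2 (remaining 1 m³)
C9 (13 m³) → container 5 (remaining 7 m³)
C10 (2 m³) → container 3 (remaining 2 m³)
C11 (12 m³) → container 6 (remaining 8 m³)
C12 (1 m³) → container 2 (remaining 0 m³)
C13 (5 m³) → container 4 (remaining 2 m³)
C14 (6 m³) → container 5 (remaining 1 m³)
C15 (6 m³) → container 6 (remaining 2 m³)
6 containers × 20 m³ = 120 m³; used 113 m³; unused 7 m³.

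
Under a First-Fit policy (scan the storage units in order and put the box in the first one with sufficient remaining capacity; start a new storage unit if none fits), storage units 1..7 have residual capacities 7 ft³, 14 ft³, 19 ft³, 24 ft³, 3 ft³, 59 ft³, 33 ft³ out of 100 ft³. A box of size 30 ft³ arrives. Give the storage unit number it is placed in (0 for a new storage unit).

6

Storage units with room: storage unit 6 (59 ft³), storage unit 7 (33 ft³).
The first with room is storage unit 6.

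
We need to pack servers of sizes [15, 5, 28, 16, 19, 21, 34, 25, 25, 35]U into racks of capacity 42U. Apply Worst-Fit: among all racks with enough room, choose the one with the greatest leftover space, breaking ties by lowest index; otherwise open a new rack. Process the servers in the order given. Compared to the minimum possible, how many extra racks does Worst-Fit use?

Worst-Fit: [15,5,16] [28] [19,21] [34] [25] [25] [35] → 7 racks.
Total size 223U; any packing needs at least ⌈223/42⌉ = 6 racks.
An optimal packing achieves that bound: [35,5] [34] [28] [25,16] [25,15] [21,19] → 6 racks.
Excess: 7 − 6 = 1.

1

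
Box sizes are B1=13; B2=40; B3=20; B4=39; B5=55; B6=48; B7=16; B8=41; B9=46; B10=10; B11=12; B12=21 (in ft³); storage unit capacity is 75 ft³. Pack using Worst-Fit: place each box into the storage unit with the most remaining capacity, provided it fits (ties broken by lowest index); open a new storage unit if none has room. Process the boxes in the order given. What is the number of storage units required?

storage unit 1: place B1 (13 ft³), 62 ft³ left
storage unit 1: place B2 (40 ft³), 22 ft³ left
storage unit 1: place B3 (20 ft³), 2 ft³ left
storage unit 2: place B4 (39 ft³), 36 ft³ left
storage unit 3: place B5 (55 ft³), 20 ft³ left
storage unit 4: place B6 (48 ft³), 27 ft³ left
storage unit 2: place B7 (16 ft³), 20 ft³ left
storage unit 5: place B8 (41 ft³), 34 ft³ left
storage unit 6: place B9 (46 ft³), 29 ft³ left
storage unit 5: place B10 (10 ft³), 24 ft³ left
storage unit 6: place B11 (12 ft³), 17 ft³ left
storage unit 4: place B12 (21 ft³), 6 ft³ left
Final storage units: [13,40,20] [39,16] [55] [48,21] [41,10] [46,12].

6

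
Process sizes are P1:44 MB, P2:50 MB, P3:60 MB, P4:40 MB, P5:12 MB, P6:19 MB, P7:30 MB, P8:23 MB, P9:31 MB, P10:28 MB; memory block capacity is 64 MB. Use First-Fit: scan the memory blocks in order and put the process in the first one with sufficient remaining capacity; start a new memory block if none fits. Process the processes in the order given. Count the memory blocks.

6

P1 (44 MB) → memory block 1 (remaining 20 MB)
P2 (50 MB) → memory block 2 (remaining 14 MB)
P3 (60 MB) → memory block 3 (remaining 4 MB)
P4 (40 MB) → memory block 4 (remaining 24 MB)
P5 (12 MB) → memory block 1 (remaining 8 MB)
P6 (19 MB) → memory block 4 (remaining 5 MB)
P7 (30 MB) → memory block 5 (remaining 34 MB)
P8 (23 MB) → memory block 5 (remaining 11 MB)
P9 (31 MB) → memory block 6 (remaining 33 MB)
P10 (28 MB) → memory block 6 (remaining 5 MB)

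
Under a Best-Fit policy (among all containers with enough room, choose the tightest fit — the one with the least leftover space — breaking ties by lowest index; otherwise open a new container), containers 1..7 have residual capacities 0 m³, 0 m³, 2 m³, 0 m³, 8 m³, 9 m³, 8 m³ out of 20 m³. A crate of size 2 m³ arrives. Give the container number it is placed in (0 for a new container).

3

Containers with room: container 3 (2 m³), container 5 (8 m³), container 6 (9 m³), container 7 (8 m³).
Tightest fit is container 3 with 2 m³ free.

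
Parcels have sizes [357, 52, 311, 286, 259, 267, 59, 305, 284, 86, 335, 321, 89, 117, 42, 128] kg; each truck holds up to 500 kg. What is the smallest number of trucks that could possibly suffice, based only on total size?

Total size = 357 + 52 + 311 + 286 + 259 + 267 + 59 + 305 + 284 + 86 + 335 + 321 + 89 + 117 + 42 + 128 = 3298 kg.
⌈3298 / 500⌉ = 7.

7 trucks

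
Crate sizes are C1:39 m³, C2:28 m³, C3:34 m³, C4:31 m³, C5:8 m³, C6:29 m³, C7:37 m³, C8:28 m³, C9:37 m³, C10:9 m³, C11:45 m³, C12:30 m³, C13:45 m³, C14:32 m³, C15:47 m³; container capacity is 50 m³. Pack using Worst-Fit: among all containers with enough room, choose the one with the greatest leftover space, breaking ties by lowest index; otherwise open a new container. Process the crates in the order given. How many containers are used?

13

Put C1 (39 m³) in container 1; 11 m³ remain.
Put C2 (28 m³) in container 2; 22 m³ remain.
Put C3 (34 m³) in container 3; 16 m³ remain.
Put C4 (31 m³) in container 4; 19 m³ remain.
Put C5 (8 m³) in container 2; 14 m³ remain.
Put C6 (29 m³) in container 5; 21 m³ remain.
Put C7 (37 m³) in container 6; 13 m³ remain.
Put C8 (28 m³) in container 7; 22 m³ remain.
Put C9 (37 m³) in container 8; 13 m³ remain.
Put C10 (9 m³) in container 7; 13 m³ remain.
Put C11 (45 m³) in container 9; 5 m³ remain.
Put C12 (30 m³) in container 10; 20 m³ remain.
Put C13 (45 m³) in container 11; 5 m³ remain.
Put C14 (32 m³) in container 12; 18 m³ remain.
Put C15 (47 m³) in container 13; 3 m³ remain.
Final containers: [39] [28,8] [34] [31] [29] [37] [28,9] [37] [45] [30] [45] [32] [47].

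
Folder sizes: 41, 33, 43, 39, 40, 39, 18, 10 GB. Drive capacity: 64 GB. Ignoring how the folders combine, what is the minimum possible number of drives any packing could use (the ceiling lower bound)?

Total size = 41 + 33 + 43 + 39 + 40 + 39 + 18 + 10 = 263 GB.
⌈263 / 64⌉ = 5.

5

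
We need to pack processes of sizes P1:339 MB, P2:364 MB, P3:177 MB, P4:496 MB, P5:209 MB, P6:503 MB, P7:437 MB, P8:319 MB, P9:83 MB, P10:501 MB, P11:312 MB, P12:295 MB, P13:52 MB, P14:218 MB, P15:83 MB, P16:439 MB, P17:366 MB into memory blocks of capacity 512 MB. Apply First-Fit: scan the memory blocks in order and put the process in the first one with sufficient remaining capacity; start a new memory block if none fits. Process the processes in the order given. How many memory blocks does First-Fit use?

memory block 1: place P1 (339 MB), 173 MB left
memory block 2: place P2 (364 MB), 148 MB left
memory block 3: place P3 (177 MB), 335 MB left
memory block 4: place P4 (496 MB), 16 MB left
memory block 3: place P5 (209 MB), 126 MB left
memory block 5: place P6 (503 MB), 9 MB left
memory block 6: place P7 (437 MB), 75 MB left
memory block 7: place P8 (319 MB), 193 MB left
memory block 1: place P9 (83 MB), 90 MB left
memory block 8: place P10 (501 MB), 11 MB left
memory block 9: place P11 (312 MB), 200 MB left
memory block 10: place P12 (295 MB), 217 MB left
memory block 1: place P13 (52 MB), 38 MB left
memory block 11: place P14 (218 MB), 294 MB left
memory block 2: place P15 (83 MB), 65 MB left
memory block 12: place P16 (439 MB), 73 MB left
memory block 13: place P17 (366 MB), 146 MB left
Final memory blocks: [339,83,52] [364,83] [177,209] [496] [503] [437] [319] [501] [312] [295] [218] [439] [366].

13 memory blocks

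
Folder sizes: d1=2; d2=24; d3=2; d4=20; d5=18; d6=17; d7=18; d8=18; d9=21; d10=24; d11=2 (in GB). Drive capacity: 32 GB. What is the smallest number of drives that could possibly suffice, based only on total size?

Total size = 2 + 24 + 2 + 20 + 18 + 17 + 18 + 18 + 21 + 24 + 2 = 166 GB.
⌈166 / 32⌉ = 6.

6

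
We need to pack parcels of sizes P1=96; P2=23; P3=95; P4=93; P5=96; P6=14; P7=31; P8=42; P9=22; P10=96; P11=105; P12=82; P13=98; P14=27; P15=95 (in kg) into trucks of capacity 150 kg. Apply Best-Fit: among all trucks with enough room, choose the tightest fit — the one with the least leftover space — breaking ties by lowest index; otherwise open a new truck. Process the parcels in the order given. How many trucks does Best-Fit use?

9

truck 1: place P1 (96 kg), 54 kg left
truck 1: place P2 (23 kg), 31 kg left
truck 2: place P3 (95 kg), 55 kg left
truck 3: place P4 (93 kg), 57 kg left
truck 4: place P5 (96 kg), 54 kg left
truck 1: place P6 (14 kg), 17 kg left
truck 4: place P7 (31 kg), 23 kg left
truck 2: place P8 (42 kg), 13 kg left
truck 4: place P9 (22 kg), 1 kg left
truck 5: place P10 (96 kg), 54 kg left
truck 6: place P11 (105 kg), 45 kg left
truck 7: place P12 (82 kg), 68 kg left
truck 8: place P13 (98 kg), 52 kg left
truck 6: place P14 (27 kg), 18 kg left
truck 9: place P15 (95 kg), 55 kg left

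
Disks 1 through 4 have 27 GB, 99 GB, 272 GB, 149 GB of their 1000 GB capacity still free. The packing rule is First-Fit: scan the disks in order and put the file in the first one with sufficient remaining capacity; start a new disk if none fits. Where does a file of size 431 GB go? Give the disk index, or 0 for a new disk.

0

No disk has ≥ 431 GB free, so a new disk is opened.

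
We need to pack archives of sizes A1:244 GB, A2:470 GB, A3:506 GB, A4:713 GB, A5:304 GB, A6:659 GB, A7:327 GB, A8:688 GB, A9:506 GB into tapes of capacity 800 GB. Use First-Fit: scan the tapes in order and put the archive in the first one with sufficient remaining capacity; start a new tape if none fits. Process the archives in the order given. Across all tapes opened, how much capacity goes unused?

1183

tape 1: place A1 (244 GB), 556 GB left
tape 1: place A2 (470 GB), 86 GB left
tape 2: place A3 (506 GB), 294 GB left
tape 3: place A4 (713 GB), 87 GB left
tape 4: place A5 (304 GB), 496 GB left
tape 5: place A6 (659 GB), 141 GB left
tape 4: place A7 (327 GB), 169 GB left
tape 6: place A8 (688 GB), 112 GB left
tape 7: place A9 (506 GB), 294 GB left
7 tapes × 800 GB = 5600 GB; used 4417 GB; unused 1183 GB.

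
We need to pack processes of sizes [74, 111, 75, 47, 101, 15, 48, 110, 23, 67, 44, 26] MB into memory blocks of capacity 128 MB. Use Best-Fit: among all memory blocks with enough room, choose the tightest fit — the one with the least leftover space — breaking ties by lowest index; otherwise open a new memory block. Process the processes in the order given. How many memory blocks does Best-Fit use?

7

74 MB → memory block 1 (remaining 54 MB)
111 MB → memory block 2 (remaining 17 MB)
75 MB → memory block 3 (remaining 53 MB)
47 MB → memory block 3 (remaining 6 MB)
101 MB → memory block 4 (remaining 27 MB)
15 MB → memory block 2 (remaining 2 MB)
48 MB → memory block 1 (remaining 6 MB)
110 MB → memory block 5 (remaining 18 MB)
23 MB → memory block 4 (remaining 4 MB)
67 MB → memory block 6 (remaining 61 MB)
44 MB → memory block 6 (remaining 17 MB)
26 MB → memory block 7 (remaining 102 MB)
Final memory blocks: [74,48] [111,15] [75,47] [101,23] [110] [67,44] [26].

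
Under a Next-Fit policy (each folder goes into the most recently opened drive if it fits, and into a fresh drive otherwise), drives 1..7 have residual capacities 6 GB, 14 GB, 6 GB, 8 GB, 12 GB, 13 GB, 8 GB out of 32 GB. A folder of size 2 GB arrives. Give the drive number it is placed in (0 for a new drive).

7

Next-Fit only looks at drive 7, which has 8 GB free.
2 GB fits there.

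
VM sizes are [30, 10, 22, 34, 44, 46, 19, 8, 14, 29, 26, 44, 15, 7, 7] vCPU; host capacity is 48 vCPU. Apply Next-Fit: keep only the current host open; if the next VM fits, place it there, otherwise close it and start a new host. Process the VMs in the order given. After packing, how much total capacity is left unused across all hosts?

30 vCPU → host 1 (remaining 18 vCPU)
10 vCPU → host 1 (remaining 8 vCPU)
22 vCPU → host 2 (remaining 26 vCPU)
34 vCPU → host 3 (remaining 14 vCPU)
44 vCPU → host 4 (remaining 4 vCPU)
46 vCPU → host 5 (remaining 2 vCPU)
19 vCPU → host 6 (remaining 29 vCPU)
8 vCPU → host 6 (remaining 21 vCPU)
14 vCPU → host 6 (remaining 7 vCPU)
29 vCPU → host 7 (remaining 19 vCPU)
26 vCPU → host 8 (remaining 22 vCPU)
44 vCPU → host 9 (remaining 4 vCPU)
15 vCPU → host 10 (remaining 33 vCPU)
7 vCPU → host 10 (remaining 26 vCPU)
7 vCPU → host 10 (remaining 19 vCPU)
10 hosts × 48 vCPU = 480 vCPU; used 355 vCPU; unused 125 vCPU.

125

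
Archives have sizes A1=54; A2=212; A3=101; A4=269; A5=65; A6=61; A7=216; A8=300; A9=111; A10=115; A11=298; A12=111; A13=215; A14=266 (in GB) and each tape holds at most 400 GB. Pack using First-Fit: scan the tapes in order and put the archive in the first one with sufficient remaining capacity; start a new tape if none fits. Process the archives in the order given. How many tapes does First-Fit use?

Put A1 (54 GB) in tape 1; 346 GB remain.
Put A2 (212 GB) in tape 1; 134 GB remain.
Put A3 (101 GB) in tape 1; 33 GB remain.
Put A4 (269 GB) in tape 2; 131 GB remain.
Put A5 (65 GB) in tape 2; 66 GB remain.
Put A6 (61 GB) in tape 2; 5 GB remain.
Put A7 (216 GB) in tape 3; 184 GB remain.
Put A8 (300 GB) in tape 4; 100 GB remain.
Put A9 (111 GB) in tape 3; 73 GB remain.
Put A10 (115 GB) in tape 5; 285 GB remain.
Put A11 (298 GB) in tape 6; 102 GB remain.
Put A12 (111 GB) in tape 5; 174 GB remain.
Put A13 (215 GB) in tape 7; 185 GB remain.
Put A14 (266 GB) in tape 8; 134 GB remain.
Final tapes: [54,212,101] [269,65,61] [216,111] [300] [115,111] [298] [215] [266].

8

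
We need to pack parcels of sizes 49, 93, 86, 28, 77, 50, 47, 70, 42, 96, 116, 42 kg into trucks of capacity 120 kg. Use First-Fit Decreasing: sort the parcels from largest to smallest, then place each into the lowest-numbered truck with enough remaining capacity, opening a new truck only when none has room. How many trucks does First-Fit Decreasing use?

Sorted descending: 116, 96, 93, 86, 77, 70, 50, 49, 47, 42, 42, 28.
116 kg → truck 1 (remaining 4 kg)
96 kg → truck 2 (remaining 24 kg)
93 kg → truck 3 (remaining 27 kg)
86 kg → truck 4 (remaining 34 kg)
77 kg → truck 5 (remaining 43 kg)
70 kg → truck 6 (remaining 50 kg)
50 kg → truck 6 (remaining 0 kg)
49 kg → truck 7 (remaining 71 kg)
47 kg → truck 7 (remaining 24 kg)
42 kg → truck 5 (remaining 1 kg)
42 kg → truck 8 (remaining 78 kg)
28 kg → truck 4 (remaining 6 kg)
Final trucks: [116] [96] [93] [86,28] [77,42] [70,50] [49,47] [42].

8 trucks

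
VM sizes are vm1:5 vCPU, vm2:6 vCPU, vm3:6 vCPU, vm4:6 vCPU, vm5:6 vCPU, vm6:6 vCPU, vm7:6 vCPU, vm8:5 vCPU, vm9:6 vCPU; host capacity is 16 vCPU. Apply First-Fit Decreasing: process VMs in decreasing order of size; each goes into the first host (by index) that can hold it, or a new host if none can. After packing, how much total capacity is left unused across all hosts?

12

Sorted descending: 6, 6, 6, 6, 6, 6, 6, 5, 5.
host 1: place 6 vCPU, 10 vCPU left
host 1: place 6 vCPU, 4 vCPU left
host 2: place 6 vCPU, 10 vCPU left
host 2: place 6 vCPU, 4 vCPU left
host 3: place 6 vCPU, 10 vCPU left
host 3: place 6 vCPU, 4 vCPU left
host 4: place 6 vCPU, 10 vCPU left
host 4: place 5 vCPU, 5 vCPU left
host 4: place 5 vCPU, 0 vCPU left
4 hosts × 16 vCPU = 64 vCPU; used 52 vCPU; unused 12 vCPU.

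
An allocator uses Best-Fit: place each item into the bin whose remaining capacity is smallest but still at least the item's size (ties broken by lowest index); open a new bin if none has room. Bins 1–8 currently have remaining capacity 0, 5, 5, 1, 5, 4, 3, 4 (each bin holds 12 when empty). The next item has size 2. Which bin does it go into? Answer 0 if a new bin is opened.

7

Bins with room: bin 2 (5), bin 3 (5), bin 5 (5), bin 6 (4), bin 7 (3), bin 8 (4).
Tightest fit is bin 7 with 3 free.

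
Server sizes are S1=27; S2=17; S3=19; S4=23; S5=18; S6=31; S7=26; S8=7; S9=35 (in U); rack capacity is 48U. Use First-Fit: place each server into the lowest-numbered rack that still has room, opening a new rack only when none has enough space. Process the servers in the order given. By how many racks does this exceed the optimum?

First-Fit: [27,17] [19,23] [18,26] [31,7] [35] → 5 racks.
Total size 203U; any packing needs at least ⌈203/48⌉ = 5 racks.
So 5 is already optimal.

0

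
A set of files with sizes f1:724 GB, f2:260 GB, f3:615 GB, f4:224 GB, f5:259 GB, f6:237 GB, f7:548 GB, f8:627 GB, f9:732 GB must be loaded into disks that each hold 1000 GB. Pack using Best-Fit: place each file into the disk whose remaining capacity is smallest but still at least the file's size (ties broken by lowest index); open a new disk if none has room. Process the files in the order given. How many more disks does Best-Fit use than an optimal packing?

Best-Fit: [724,260] [615,224] [259,237] [548] [627] [732] → 6 disks.
Total size 4226 GB; any packing needs at least ⌈4226/1000⌉ = 5 disks.
An optimal packing achieves that bound: [732,260] [724,259] [627,237] [615,224] [548] → 5 disks.
Excess: 6 − 5 = 1.

1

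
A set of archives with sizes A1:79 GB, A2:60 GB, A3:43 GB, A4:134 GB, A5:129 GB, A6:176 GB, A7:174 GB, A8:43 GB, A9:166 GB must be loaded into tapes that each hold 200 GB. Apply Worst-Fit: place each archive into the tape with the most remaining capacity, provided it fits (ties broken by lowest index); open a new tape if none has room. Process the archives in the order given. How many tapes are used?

6 tapes

Put A1 (79 GB) in tape 1; 121 GB remain.
Put A2 (60 GB) in tape 1; 61 GB remain.
Put A3 (43 GB) in tape 1; 18 GB remain.
Put A4 (134 GB) in tape 2; 66 GB remain.
Put A5 (129 GB) in tape 3; 71 GB remain.
Put A6 (176 GB) in tape 4; 24 GB remain.
Put A7 (174 GB) in tape 5; 26 GB remain.
Put A8 (43 GB) in tape 3; 28 GB remain.
Put A9 (166 GB) in tape 6; 34 GB remain.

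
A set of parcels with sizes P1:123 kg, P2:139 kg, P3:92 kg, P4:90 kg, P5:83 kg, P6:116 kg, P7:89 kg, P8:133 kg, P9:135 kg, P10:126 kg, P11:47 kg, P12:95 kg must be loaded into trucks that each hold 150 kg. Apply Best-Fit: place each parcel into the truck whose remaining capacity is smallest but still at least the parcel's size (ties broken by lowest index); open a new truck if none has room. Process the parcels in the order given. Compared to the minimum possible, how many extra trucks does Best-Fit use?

Best-Fit: [123] [139] [92,47] [90] [83] [116] [89] [133] [135] [126] [95] → 11 trucks.
11 parcels exceed 75 kg (half the capacity), and no two of those can share a truck, so at least 11 trucks are needed.
So 11 is already optimal.

0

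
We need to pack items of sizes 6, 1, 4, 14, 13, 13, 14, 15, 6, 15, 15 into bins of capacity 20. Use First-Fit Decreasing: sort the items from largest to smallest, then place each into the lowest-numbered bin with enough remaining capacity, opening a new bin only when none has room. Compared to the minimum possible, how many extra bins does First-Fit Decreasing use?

0

First-Fit Decreasing: [15,4,1] [15] [15] [14,6] [14,6] [13] [13] → 7 bins.
7 items exceed 10 (half the capacity), and no two of those can share a bin, so at least 7 bins are needed.
So 7 is already optimal.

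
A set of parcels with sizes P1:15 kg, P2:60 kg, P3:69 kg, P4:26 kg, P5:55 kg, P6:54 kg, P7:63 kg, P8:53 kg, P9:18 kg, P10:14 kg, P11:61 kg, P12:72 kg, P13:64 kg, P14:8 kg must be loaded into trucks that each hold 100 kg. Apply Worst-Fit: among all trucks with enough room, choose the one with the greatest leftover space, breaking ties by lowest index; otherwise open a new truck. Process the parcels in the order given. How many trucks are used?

P1 (15 kg) → truck 1 (remaining 85 kg)
P2 (60 kg) → truck 1 (remaining 25 kg)
P3 (69 kg) → truck 2 (remaining 31 kg)
P4 (26 kg) → truck 2 (remaining 5 kg)
P5 (55 kg) → truck 3 (remaining 45 kg)
P6 (54 kg) → truck 4 (remaining 46 kg)
P7 (63 kg) → truck 5 (remaining 37 kg)
P8 (53 kg) → truck 6 (remaining 47 kg)
P9 (18 kg) → truck 6 (remaining 29 kg)
P10 (14 kg) → truck 4 (remaining 32 kg)
P11 (61 kg) → truck 7 (remaining 39 kg)
P12 (72 kg) → truck 8 (remaining 28 kg)
P13 (64 kg) → truck 9 (remaining 36 kg)
P14 (8 kg) → truck 3 (remaining 37 kg)
Final trucks: [15,60] [69,26] [55,8] [54,14] [63] [53,18] [61] [72] [64].

9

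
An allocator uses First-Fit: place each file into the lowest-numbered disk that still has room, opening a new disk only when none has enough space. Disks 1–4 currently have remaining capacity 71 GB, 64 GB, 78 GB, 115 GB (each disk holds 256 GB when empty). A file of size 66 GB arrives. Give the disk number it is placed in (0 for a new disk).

1

Disks with room: disk 1 (71 GB), disk 3 (78 GB), disk 4 (115 GB).
The first with room is disk 1.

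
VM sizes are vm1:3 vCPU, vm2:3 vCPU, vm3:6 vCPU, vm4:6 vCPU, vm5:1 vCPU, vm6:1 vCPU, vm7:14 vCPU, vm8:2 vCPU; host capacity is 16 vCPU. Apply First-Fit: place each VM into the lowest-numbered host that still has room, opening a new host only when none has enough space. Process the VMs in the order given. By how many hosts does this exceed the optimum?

0

First-Fit: [3,3,6,1,1,2] [6] [14] → 3 hosts.
Total size 36 vCPU; any packing needs at least ⌈36/16⌉ = 3 hosts.
So 3 is already optimal.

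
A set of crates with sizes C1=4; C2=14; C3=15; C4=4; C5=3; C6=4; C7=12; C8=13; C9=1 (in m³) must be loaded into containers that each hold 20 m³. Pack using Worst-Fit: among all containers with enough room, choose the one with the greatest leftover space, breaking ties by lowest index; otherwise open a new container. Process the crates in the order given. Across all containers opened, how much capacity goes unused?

10

container 1: place C1 (4 m³), 16 m³ left
container 1: place C2 (14 m³), 2 m³ left
container 2: place C3 (15 m³), 5 m³ left
container 2: place C4 (4 m³), 1 m³ left
container 3: place C5 (3 m³), 17 m³ left
container 3: place C6 (4 m³), 13 m³ left
container 3: place C7 (12 m³), 1 m³ left
container 4: place C8 (13 m³), 7 m³ left
container 4: place C9 (1 m³), 6 m³ left
4 containers × 20 m³ = 80 m³; used 70 m³; unused 10 m³.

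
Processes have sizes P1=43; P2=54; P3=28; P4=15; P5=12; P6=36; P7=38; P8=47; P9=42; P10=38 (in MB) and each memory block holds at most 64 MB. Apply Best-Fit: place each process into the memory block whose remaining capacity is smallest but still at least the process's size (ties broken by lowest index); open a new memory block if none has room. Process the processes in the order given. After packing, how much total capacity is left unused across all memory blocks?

P1 (43 MB) → memory block 1 (remaining 21 MB)
P2 (54 MB) → memory block 2 (remaining 10 MB)
P3 (28 MB) → memory block 3 (remaining 36 MB)
P4 (15 MB) → memory block 1 (remaining 6 MB)
P5 (12 MB) → memory block 3 (remaining 24 MB)
P6 (36 MB) → memory block 4 (remaining 28 MB)
P7 (38 MB) → memory block 5 (remaining 26 MB)
P8 (47 MB) → memory block 6 (remaining 17 MB)
P9 (42 MB) → memory block 7 (remaining 22 MB)
P10 (38 MB) → memory block 8 (remaining 26 MB)
8 memory blocks × 64 MB = 512 MB; used 353 MB; unused 159 MB.

159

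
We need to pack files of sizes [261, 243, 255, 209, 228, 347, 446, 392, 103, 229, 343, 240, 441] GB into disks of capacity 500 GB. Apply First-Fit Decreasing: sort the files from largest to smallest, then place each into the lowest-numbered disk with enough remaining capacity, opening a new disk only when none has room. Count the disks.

9

Sorted descending: 446, 441, 392, 347, 343, 261, 255, 243, 240, 229, 228, 209, 103.
446 GB → disk 1 (remaining 54 GB)
441 GB → disk 2 (remaining 59 GB)
392 GB → disk 3 (remaining 108 GB)
347 GB → disk 4 (remaining 153 GB)
343 GB → disk 5 (remaining 157 GB)
261 GB → disk 6 (remaining 239 GB)
255 GB → disk 7 (remaining 245 GB)
243 GB → disk 7 (remaining 2 GB)
240 GB → disk 8 (remaining 260 GB)
229 GB → disk 6 (remaining 10 GB)
228 GB → disk 8 (remaining 32 GB)
209 GB → disk 9 (remaining 291 GB)
103 GB → disk 3 (remaining 5 GB)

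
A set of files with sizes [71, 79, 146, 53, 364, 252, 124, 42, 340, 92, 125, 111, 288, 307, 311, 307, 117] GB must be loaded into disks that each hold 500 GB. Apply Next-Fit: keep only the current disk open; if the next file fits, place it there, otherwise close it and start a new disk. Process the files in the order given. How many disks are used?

9

disk 1: place 71 GB, 429 GB left
disk 1: place 79 GB, 350 GB left
disk 1: place 146 GB, 204 GB left
disk 1: place 53 GB, 151 GB left
disk 2: place 364 GB, 136 GB left
disk 3: place 252 GB, 248 GB left
disk 3: place 124 GB, 124 GB left
disk 3: place 42 GB, 82 GB left
disk 4: place 340 GB, 160 GB left
disk 4: place 92 GB, 68 GB left
disk 5: place 125 GB, 375 GB left
disk 5: place 111 GB, 264 GB left
disk 6: place 288 GB, 212 GB left
disk 7: place 307 GB, 193 GB left
disk 8: place 311 GB, 189 GB left
disk 9: place 307 GB, 193 GB left
disk 9: place 117 GB, 76 GB left
Final disks: [71,79,146,53] [364] [252,124,42] [340,92] [125,111] [288] [307] [311] [307,117].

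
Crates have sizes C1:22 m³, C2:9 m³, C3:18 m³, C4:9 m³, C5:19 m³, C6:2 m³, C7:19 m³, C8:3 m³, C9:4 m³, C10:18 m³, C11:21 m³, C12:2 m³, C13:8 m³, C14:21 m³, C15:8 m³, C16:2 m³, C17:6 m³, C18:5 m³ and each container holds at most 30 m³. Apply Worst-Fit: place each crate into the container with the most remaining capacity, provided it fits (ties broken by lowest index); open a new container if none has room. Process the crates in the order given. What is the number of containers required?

7

C1 (22 m³) → container 1 (remaining 8 m³)
C2 (9 m³) → container 2 (remaining 21 m³)
C3 (18 m³) → container 2 (remaining 3 m³)
C4 (9 m³) → container 3 (remaining 21 m³)
C5 (19 m³) → container 3 (remaining 2 m³)
C6 (2 m³) → container 1 (remaining 6 m³)
C7 (19 m³) → container 4 (remaining 11 m³)
C8 (3 m³) → container 4 (remaining 8 m³)
C9 (4 m³) → container 4 (remaining 4 m³)
C10 (18 m³) → container 5 (remaining 12 m³)
C11 (21 m³) → container 6 (remaining 9 m³)
C12 (2 m³) → container 5 (remaining 10 m³)
C13 (8 m³) → container 5 (remaining 2 m³)
C14 (21 m³) → container 7 (remaining 9 m³)
C15 (8 m³) → container 6 (remaining 1 m³)
C16 (2 m³) → container 7 (remaining 7 m³)
C17 (6 m³) → container 7 (remaining 1 m³)
C18 (5 m³) → container 1 (remaining 1 m³)
Final containers: [22,2,5] [9,18] [9,19] [19,3,4] [18,2,8] [21,8] [21,2,6].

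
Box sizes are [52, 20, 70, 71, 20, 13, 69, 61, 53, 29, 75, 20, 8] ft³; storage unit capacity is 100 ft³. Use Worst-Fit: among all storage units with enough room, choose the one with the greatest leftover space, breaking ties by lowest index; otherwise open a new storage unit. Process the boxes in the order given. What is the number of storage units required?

52 ft³ → storage unit 1 (remaining 48 ft³)
20 ft³ → storage unit 1 (remaining 28 ft³)
70 ft³ → storage unit 2 (remaining 30 ft³)
71 ft³ → storage unit 3 (remaining 29 ft³)
20 ft³ → storage unit 2 (remaining 10 ft³)
13 ft³ → storage unit 3 (remaining 16 ft³)
69 ft³ → storage unit 4 (remaining 31 ft³)
61 ft³ → storage unit 5 (remaining 39 ft³)
53 ft³ → storage unit 6 (remaining 47 ft³)
29 ft³ → storage unit 6 (remaining 18 ft³)
75 ft³ → storage unit 7 (remaining 25 ft³)
20 ft³ → storage unit 5 (remaining 19 ft³)
8 ft³ → storage unit 4 (remaining 23 ft³)
Final storage units: [52,20] [70,20] [71,13] [69,8] [61,20] [53,29] [75].

7 storage units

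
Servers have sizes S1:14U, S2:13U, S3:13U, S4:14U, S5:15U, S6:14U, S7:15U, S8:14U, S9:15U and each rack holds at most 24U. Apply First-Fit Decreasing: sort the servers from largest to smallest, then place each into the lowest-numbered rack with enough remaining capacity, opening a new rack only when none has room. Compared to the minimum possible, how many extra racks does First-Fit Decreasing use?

First-Fit Decreasing: [15] [15] [15] [14] [14] [14] [14] [13] [13] → 9 racks.
9 servers exceed 12U (half the capacity), and no two of those can share a rack, so at least 9 racks are needed.
So 9 is already optimal.

0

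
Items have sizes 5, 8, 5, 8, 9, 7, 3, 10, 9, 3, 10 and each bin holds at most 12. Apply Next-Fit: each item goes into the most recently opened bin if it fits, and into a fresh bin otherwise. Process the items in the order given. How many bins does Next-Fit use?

Put 5 in bin 1; 7 remain.
Put 8 in bin 2; 4 remain.
Put 5 in bin 3; 7 remain.
Put 8 in bin 4; 4 remain.
Put 9 in bin 5; 3 remain.
Put 7 in bin 6; 5 remain.
Put 3 in bin 6; 2 remain.
Put 10 in bin 7; 2 remain.
Put 9 in bin 8; 3 remain.
Put 3 in bin 8; 0 remain.
Put 10 in bin 9; 2 remain.

9 bins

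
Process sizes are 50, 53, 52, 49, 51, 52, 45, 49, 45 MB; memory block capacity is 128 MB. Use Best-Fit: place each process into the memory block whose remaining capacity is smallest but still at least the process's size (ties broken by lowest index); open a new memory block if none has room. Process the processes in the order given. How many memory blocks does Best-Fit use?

Put 50 MB in memory block 1; 78 MB remain.
Put 53 MB in memory block 1; 25 MB remain.
Put 52 MB in memory block 2; 76 MB remain.
Put 49 MB in memory block 2; 27 MB remain.
Put 51 MB in memory block 3; 77 MB remain.
Put 52 MB in memory block 3; 25 MB remain.
Put 45 MB in memory block 4; 83 MB remain.
Put 49 MB in memory block 4; 34 MB remain.
Put 45 MB in memory block 5; 83 MB remain.
Final memory blocks: [50,53] [52,49] [51,52] [45,49] [45].

5 memory blocks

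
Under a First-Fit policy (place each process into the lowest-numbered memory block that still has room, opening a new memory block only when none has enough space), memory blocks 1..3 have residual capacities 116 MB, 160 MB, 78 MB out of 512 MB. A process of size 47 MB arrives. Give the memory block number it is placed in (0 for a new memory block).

1

Memory blocks with room: memory block 1 (116 MB), memory block 2 (160 MB), memory block 3 (78 MB).
The first with room is memory block 1.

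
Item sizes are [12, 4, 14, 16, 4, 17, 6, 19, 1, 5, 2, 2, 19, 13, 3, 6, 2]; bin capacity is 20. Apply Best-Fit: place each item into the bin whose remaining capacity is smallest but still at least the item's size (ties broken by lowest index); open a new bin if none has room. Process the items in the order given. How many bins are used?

8

Put 12 in bin 1; 8 remain.
Put 4 in bin 1; 4 remain.
Put 14 in bin 2; 6 remain.
Put 16 in bin 3; 4 remain.
Put 4 in bin 1; 0 remain.
Put 17 in bin 4; 3 remain.
Put 6 in bin 2; 0 remain.
Put 19 in bin 5; 1 remain.
Put 1 in bin 5; 0 remain.
Put 5 in bin 6; 15 remain.
Put 2 in bin 4; 1 remain.
Put 2 in bin 3; 2 remain.
Put 19 in bin 7; 1 remain.
Put 13 in bin 6; 2 remain.
Put 3 in bin 8; 17 remain.
Put 6 in bin 8; 11 remain.
Put 2 in bin 3; 0 remain.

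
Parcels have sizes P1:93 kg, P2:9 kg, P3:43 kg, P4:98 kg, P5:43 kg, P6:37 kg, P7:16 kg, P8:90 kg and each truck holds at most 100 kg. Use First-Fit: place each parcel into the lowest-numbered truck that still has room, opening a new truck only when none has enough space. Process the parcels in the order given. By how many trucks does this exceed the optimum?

First-Fit: [93] [9,43,43] [98] [37,16] [90] → 5 trucks.
Total size 429 kg; any packing needs at least ⌈429/100⌉ = 5 trucks.
So 5 is already optimal.

0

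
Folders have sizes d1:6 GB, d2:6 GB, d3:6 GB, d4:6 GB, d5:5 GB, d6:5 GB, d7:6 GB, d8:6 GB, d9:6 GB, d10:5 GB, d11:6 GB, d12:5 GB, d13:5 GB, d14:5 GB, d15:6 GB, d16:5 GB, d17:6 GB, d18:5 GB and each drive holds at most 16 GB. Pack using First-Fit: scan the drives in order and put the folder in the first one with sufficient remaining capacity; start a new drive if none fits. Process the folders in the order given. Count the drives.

drive 1: place d1 (6 GB), 10 GB left
drive 1: place d2 (6 GB), 4 GB left
drive 2: place d3 (6 GB), 10 GB left
drive 2: place d4 (6 GB), 4 GB left
drive 3: place d5 (5 GB), 11 GB left
drive 3: place d6 (5 GB), 6 GB left
drive 3: place d7 (6 GB), 0 GB left
drive 4: place d8 (6 GB), 10 GB left
drive 4: place d9 (6 GB), 4 GB left
drive 5: place d10 (5 GB), 11 GB left
drive 5: place d11 (6 GB), 5 GB left
drive 5: place d12 (5 GB), 0 GB left
drive 6: place d13 (5 GB), 11 GB left
drive 6: place d14 (5 GB), 6 GB left
drive 6: place d15 (6 GB), 0 GB left
drive 7: place d16 (5 GB), 11 GB left
drive 7: place d17 (6 GB), 5 GB left
drive 7: place d18 (5 GB), 0 GB left

7 drives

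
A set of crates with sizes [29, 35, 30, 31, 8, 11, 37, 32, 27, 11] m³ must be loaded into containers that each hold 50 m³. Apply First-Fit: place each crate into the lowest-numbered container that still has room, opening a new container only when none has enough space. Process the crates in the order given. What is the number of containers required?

Put 29 m³ in container 1; 21 m³ remain.
Put 35 m³ in container 2; 15 m³ remain.
Put 30 m³ in container 3; 20 m³ remain.
Put 31 m³ in container 4; 19 m³ remain.
Put 8 m³ in container 1; 13 m³ remain.
Put 11 m³ in container 1; 2 m³ remain.
Put 37 m³ in container 5; 13 m³ remain.
Put 32 m³ in container 6; 18 m³ remain.
Put 27 m³ in container 7; 23 m³ remain.
Put 11 m³ in container 2; 4 m³ remain.
Final containers: [29,8,11] [35,11] [30] [31] [37] [32] [27].

7 containers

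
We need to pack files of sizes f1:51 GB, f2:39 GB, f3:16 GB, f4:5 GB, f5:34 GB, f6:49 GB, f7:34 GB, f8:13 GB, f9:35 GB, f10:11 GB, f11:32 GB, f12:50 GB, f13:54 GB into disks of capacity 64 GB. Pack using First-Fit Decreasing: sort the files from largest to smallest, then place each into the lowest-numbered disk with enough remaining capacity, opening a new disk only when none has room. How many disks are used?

Sorted descending: 54, 51, 50, 49, 39, 35, 34, 34, 32, 16, 13, 11, 5.
54 GB → disk 1 (remaining 10 GB)
51 GB → disk 2 (remaining 13 GB)
50 GB → disk 3 (remaining 14 GB)
49 GB → disk 4 (remaining 15 GB)
39 GB → disk 5 (remaining 25 GB)
35 GB → disk 6 (remaining 29 GB)
34 GB → disk 7 (remaining 30 GB)
34 GB → disk 8 (remaining 30 GB)
32 GB → disk 9 (remaining 32 GB)
16 GB → disk 5 (remaining 9 GB)
13 GB → disk 2 (remaining 0 GB)
11 GB → disk 3 (remaining 3 GB)
5 GB → disk 1 (remaining 5 GB)
Final disks: [54,5] [51,13] [50,11] [49] [39,16] [35] [34] [34] [32].

9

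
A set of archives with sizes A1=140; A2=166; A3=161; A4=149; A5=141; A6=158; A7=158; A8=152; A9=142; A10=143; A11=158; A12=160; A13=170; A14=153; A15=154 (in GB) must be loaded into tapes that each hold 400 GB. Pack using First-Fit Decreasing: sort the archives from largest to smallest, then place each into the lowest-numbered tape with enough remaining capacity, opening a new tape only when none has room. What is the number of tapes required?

Sorted descending: 170, 166, 161, 160, 158, 158, 158, 154, 153, 152, 149, 143, 142, 141, 140.
170 GB → tape 1 (remaining 230 GB)
166 GB → tape 1 (remaining 64 GB)
161 GB → tape 2 (remaining 239 GB)
160 GB → tape 2 (remaining 79 GB)
158 GB → tape 3 (remaining 242 GB)
158 GB → tape 3 (remaining 84 GB)
158 GB → tape 4 (remaining 242 GB)
154 GB → tape 4 (remaining 88 GB)
153 GB → tape 5 (remaining 247 GB)
152 GB → tape 5 (remaining 95 GB)
149 GB → tape 6 (remaining 251 GB)
143 GB → tape 6 (remaining 108 GB)
142 GB → tape 7 (remaining 258 GB)
141 GB → tape 7 (remaining 117 GB)
140 GB → tape 8 (remaining 260 GB)

8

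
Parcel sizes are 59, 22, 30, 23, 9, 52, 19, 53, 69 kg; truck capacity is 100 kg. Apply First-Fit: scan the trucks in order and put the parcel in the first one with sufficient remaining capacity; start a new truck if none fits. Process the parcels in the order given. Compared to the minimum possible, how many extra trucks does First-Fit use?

First-Fit: [59,22,9] [30,23,19] [52] [53] [69] → 5 trucks.
Total size 336 kg; any packing needs at least ⌈336/100⌉ = 4 trucks.
An optimal packing achieves that bound: [69,30] [59,23,9] [53,22,19] [52] → 4 trucks.
Excess: 5 − 4 = 1.

1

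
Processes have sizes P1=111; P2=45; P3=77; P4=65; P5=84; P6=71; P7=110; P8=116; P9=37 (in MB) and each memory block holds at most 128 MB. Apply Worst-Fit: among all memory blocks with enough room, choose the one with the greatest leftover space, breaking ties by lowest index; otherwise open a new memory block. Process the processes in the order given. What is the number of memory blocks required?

Put P1 (111 MB) in memory block 1; 17 MB remain.
Put P2 (45 MB) in memory block 2; 83 MB remain.
Put P3 (77 MB) in memory block 2; 6 MB remain.
Put P4 (65 MB) in memory block 3; 63 MB remain.
Put P5 (84 MB) in memory block 4; 44 MB remain.
Put P6 (71 MB) in memory block 5; 57 MB remain.
Put P7 (110 MB) in memory block 6; 18 MB remain.
Put P8 (116 MB) in memory block 7; 12 MB remain.
Put P9 (37 MB) in memory block 3; 26 MB remain.

7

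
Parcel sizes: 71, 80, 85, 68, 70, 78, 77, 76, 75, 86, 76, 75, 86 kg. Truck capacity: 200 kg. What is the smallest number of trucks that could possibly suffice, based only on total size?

Total size = 71 + 80 + 85 + 68 + 70 + 78 + 77 + 76 + 75 + 86 + 76 + 75 + 86 = 1003 kg.
⌈1003 / 200⌉ = 6.

6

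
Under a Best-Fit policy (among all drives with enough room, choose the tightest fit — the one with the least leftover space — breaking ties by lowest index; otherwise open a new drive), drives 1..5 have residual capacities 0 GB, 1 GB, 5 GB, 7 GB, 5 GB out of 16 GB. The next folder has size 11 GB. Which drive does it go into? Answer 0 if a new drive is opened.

No drive has ≥ 11 GB free, so a new drive is opened.

0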